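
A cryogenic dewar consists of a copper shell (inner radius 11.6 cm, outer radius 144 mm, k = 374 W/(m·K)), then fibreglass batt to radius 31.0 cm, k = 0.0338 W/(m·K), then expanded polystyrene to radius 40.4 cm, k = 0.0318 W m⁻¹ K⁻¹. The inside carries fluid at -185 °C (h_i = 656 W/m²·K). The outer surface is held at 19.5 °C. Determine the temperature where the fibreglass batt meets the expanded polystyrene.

T = -16.6 °C

Resistance network (inner→outer):
  R_conv,in = 1/(4πr²h) = 1/(4π·0.116²·656) = 0.009015 K/W
  R_copper = (1/0.116 − 1/0.144)/(4πk) = 1.676/(4π·374) = 3.567×10^-4 K/W
  R_fibreglass batt = (1/0.144 − 1/0.310)/(4πk) = 3.719/(4π·0.0338) = 8.755 K/W
  R_expanded polystyrene = (1/0.310 − 1/0.404)/(4πk) = 0.7506/(4π·0.0318) = 1.878 K/W
ΣR = 0.009015 + 3.567×10^-4 + 8.755 + 1.878 = 10.64 K/W
Q = ΔT/ΣR = (-185 °C − 19.5 °C)/10.64 = -19.22 W
From the inner boundary to the fibreglass batt/expanded polystyrene interface, ΣR_partial = 8.764 K/W.
T_interface = T_in − Q·ΣR_partial = -185 °C − (-19.22)(8.764) = -16.6 °C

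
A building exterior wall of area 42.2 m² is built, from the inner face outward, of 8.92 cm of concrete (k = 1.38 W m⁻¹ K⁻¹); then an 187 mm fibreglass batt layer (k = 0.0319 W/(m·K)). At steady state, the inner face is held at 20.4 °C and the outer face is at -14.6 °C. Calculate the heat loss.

Q = 249 W

Resistance network (inner→outer):
  R_concrete = L/(kA) = 0.0892/(1.38·42.2) = 0.001532 K/W
  R_fibreglass batt = L/(kA) = 0.187/(0.0319·42.2) = 0.1389 K/W
ΣR = 0.001532 + 0.1389 = 0.1404 K/W
Q = ΔT/ΣR = (20.4 °C − -14.6 °C)/0.1404 = 249 W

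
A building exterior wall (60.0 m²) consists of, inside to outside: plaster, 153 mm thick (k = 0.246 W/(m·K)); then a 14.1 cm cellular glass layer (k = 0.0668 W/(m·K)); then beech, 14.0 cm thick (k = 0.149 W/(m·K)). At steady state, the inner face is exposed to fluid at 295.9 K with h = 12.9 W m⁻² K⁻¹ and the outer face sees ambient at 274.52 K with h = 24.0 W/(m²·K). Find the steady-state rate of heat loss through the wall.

Q = 338 W

Series thermal resistances, inner to outer:
  R_conv,in = 1/(hA) = 1/(12.9·60.0) = 0.001292 K/W
  R_plaster = L/(kA) = 0.153/(0.246·60.0) = 0.01037 K/W
  R_cellular glass = L/(kA) = 0.141/(0.0668·60.0) = 0.03518 K/W
  R_beech = L/(kA) = 0.140/(0.149·60.0) = 0.01566 K/W
  R_conv,out = 1/(hA) = 1/(24.0·60.0) = 6.944×10^-4 K/W
ΣR = 0.001292 + 0.01037 + 0.03518 + 0.01566 + 6.944×10^-4 = 0.06320 K/W
Q = ΔT/ΣR = (295.9 K − 274.52 K)/0.06320 = 338 W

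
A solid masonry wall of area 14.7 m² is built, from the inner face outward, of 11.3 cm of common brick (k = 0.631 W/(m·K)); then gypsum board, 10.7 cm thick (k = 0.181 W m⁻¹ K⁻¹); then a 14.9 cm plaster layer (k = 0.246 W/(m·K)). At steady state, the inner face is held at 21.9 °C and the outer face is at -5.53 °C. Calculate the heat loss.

Q = 293 W

Resistance network (inner→outer):
  R_common brick = L/(kA) = 0.113/(0.631·14.7) = 0.01218 K/W
  R_gypsum board = L/(kA) = 0.107/(0.181·14.7) = 0.04021 K/W
  R_plaster = L/(kA) = 0.149/(0.246·14.7) = 0.04120 K/W
ΣR = 0.01218 + 0.04021 + 0.04120 = 0.09359 K/W
Q = ΔT/ΣR = (21.9 °C − -5.53 °C)/0.09359 = 293 W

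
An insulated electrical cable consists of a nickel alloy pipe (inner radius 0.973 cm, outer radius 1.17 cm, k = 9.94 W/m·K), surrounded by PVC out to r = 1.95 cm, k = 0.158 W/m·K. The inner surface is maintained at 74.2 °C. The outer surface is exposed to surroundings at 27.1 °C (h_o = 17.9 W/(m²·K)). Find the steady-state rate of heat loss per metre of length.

Q' = 48.4 W/m

Resistance network (inner→outer):
  R'_nickel alloy = ln(0.0117/0.00973)/(2πk) = 0.1844/(2π·9.94) = 0.002952 m·K/W
  R'_PVC = ln(0.0195/0.0117)/(2πk) = 0.5108/(2π·0.158) = 0.5146 m·K/W
  R'_conv,out = 1/(2πr h) = 1/(2π·0.0195·17.9) = 0.4560 m·K/W
ΣR = 0.002952 + 0.5146 + 0.4560 = 0.9736 m·K/W
Q' = ΔT/ΣR = (74.2 °C − 27.1 °C)/0.9736 = 48.4 W/m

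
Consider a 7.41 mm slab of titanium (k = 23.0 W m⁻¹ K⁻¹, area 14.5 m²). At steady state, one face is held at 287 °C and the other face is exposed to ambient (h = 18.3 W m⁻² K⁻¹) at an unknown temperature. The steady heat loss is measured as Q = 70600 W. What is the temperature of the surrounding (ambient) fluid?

Series resistances:
  R_titanium = L/(kA) = 0.00741/(23.0·14.5) = 2.222×10^-5 K/W
  R_conv,out = 1/(hA) = 1/(18.3·14.5) = 0.003769 K/W
ΣR = 0.003791 K/W
ΔT = Q·ΣR = 70600 × 0.003791 = 267.6 K
Heat flows outward, so T_out = T_in − ΔT = 287 − 267.6 = 19.4 °C

T_out = 19.4 °C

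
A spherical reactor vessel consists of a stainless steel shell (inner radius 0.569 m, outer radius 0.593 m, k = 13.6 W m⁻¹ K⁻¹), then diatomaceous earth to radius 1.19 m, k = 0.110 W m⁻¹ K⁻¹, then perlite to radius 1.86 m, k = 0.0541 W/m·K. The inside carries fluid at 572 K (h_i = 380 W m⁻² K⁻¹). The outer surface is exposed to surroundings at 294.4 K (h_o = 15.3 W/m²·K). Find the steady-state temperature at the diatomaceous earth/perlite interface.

Resistance network (inner→outer):
  R_conv,in = 1/(4πr²h) = 1/(4π·0.569²·380) = 6.468×10^-4 K/W
  R_stainless steel = (1/0.569 − 1/0.593)/(4πk) = 0.07113/(4π·13.6) = 4.162×10^-4 K/W
  R_diatomaceous earth = (1/0.593 − 1/1.19)/(4πk) = 0.8460/(4π·0.110) = 0.6120 K/W
  R_perlite = (1/1.19 − 1/1.86)/(4πk) = 0.3027/(4π·0.0541) = 0.4453 K/W
  R_conv,out = 1/(4πr²h) = 1/(4π·1.86²·15.3) = 0.001503 K/W
ΣR = 6.468×10^-4 + 4.162×10^-4 + 0.6120 + 0.4453 + 0.001503 = 1.060 K/W
Q = ΔT/ΣR = (572 K − 294.4 K)/1.060 = 261.9 W
From the inner boundary to the diatomaceous earth/perlite interface, ΣR_partial = 0.6131 K/W.
T_interface = T_in − Q·ΣR_partial = 572 K − (261.9)(0.6131) = 411 K

T = 411 K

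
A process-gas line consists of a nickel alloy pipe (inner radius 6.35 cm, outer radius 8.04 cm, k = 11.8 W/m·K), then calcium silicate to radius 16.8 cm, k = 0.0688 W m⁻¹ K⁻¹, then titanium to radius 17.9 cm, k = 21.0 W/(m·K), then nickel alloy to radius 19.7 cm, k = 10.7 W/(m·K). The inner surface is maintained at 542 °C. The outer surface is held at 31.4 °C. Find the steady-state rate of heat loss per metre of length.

Series thermal resistances, inner to outer:
  R'_nickel alloy = ln(0.0804/0.0635)/(2πk) = 0.2360/(2π·11.8) = 0.003183 m·K/W
  R'_calcium silicate = ln(0.168/0.0804)/(2πk) = 0.7369/(2π·0.0688) = 1.705 m·K/W
  R'_titanium = ln(0.179/0.168)/(2πk) = 0.06342/(2π·21.0) = 4.807×10^-4 m·K/W
  R'_nickel alloy = ln(0.197/0.179)/(2πk) = 0.09582/(2π·10.7) = 0.001425 m·K/W
ΣR = 0.003183 + 1.705 + 4.807×10^-4 + 0.001425 = 1.710 m·K/W
Q' = ΔT/ΣR = (542 °C − 31.4 °C)/1.710 = 299 W/m

Q' = 299 W/m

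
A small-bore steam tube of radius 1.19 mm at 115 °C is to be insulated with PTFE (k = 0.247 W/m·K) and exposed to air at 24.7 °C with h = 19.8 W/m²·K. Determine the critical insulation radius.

For a cylinder, r_cr = k_ins/h = 0.247/19.8 = 0.0125 m = 1.25 cm

r_cr = 1.25 cm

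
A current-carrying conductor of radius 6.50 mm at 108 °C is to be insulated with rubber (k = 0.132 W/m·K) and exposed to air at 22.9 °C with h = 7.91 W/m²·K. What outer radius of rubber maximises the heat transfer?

r_cr = 1.67 cm

For a cylinder, r_cr = k_ins/h = 0.132/7.91 = 0.0167 m = 1.67 cm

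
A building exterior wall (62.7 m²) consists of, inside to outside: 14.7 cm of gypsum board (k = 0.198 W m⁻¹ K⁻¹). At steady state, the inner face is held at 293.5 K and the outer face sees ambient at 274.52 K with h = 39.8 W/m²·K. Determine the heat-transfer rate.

Treat each layer as a resistance in series:
  R_gypsum board = L/(kA) = 0.147/(0.198·62.7) = 0.01184 K/W
  R_conv,out = 1/(hA) = 1/(39.8·62.7) = 4.007×10^-4 K/W
ΣR = 0.01184 + 4.007×10^-4 = 0.01224 K/W
Q = ΔT/ΣR = (293.5 K − 274.52 K)/0.01224 = 1550 W

Q = 1550 W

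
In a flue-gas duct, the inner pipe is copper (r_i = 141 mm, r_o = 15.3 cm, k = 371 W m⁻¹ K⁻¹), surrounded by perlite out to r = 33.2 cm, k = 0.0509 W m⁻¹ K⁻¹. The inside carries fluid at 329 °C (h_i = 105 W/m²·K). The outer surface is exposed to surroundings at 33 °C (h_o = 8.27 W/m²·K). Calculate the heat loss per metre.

Q' = 119 W/m

Series thermal resistances, inner to outer:
  R'_conv,in = 1/(2πr h) = 1/(2π·0.141·105) = 0.01075 m·K/W
  R'_copper = ln(0.153/0.141)/(2πk) = 0.08168/(2π·371) = 3.504×10^-5 m·K/W
  R'_perlite = ln(0.332/0.153)/(2πk) = 0.7747/(2π·0.0509) = 2.422 m·K/W
  R'_conv,out = 1/(2πr h) = 1/(2π·0.332·8.27) = 0.05797 m·K/W
ΣR = 0.01075 + 3.504×10^-5 + 2.422 + 0.05797 = 2.491 m·K/W
Q' = ΔT/ΣR = (329 °C − 33 °C)/2.491 = 119 W/m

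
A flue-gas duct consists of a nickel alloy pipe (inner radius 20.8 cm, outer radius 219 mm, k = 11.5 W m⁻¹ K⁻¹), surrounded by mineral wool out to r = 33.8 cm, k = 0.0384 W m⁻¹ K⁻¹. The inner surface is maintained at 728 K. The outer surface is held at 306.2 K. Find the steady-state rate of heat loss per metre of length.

Q' = 234 W/m

Treat each layer as a resistance in series:
  R'_nickel alloy = ln(0.219/0.208)/(2πk) = 0.05153/(2π·11.5) = 7.132×10^-4 m·K/W
  R'_mineral wool = ln(0.338/0.219)/(2πk) = 0.4340/(2π·0.0384) = 1.799 m·K/W
ΣR = 7.132×10^-4 + 1.799 = 1.800 m·K/W
Q' = ΔT/ΣR = (728 K − 306.2 K)/1.800 = 234 W/m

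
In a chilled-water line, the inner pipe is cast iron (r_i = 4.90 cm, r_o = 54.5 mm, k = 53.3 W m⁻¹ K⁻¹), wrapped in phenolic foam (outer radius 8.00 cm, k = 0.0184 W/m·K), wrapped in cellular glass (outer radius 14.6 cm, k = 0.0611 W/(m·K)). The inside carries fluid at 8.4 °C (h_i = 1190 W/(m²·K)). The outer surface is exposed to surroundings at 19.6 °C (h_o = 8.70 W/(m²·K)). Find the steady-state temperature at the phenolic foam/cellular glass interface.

T = 15.8 °C

Treat each layer as a resistance in series:
  R'_conv,in = 1/(2πr h) = 1/(2π·0.0490·1190) = 0.002729 m·K/W
  R'_cast iron = ln(0.0545/0.0490)/(2πk) = 0.1064/(2π·53.3) = 3.177×10^-4 m·K/W
  R'_phenolic foam = ln(0.0800/0.0545)/(2πk) = 0.3838/(2π·0.0184) = 3.320 m·K/W
  R'_cellular glass = ln(0.146/0.0800)/(2πk) = 0.6016/(2π·0.0611) = 1.567 m·K/W
  R'_conv,out = 1/(2πr h) = 1/(2π·0.146·8.70) = 0.1253 m·K/W
ΣR = 0.002729 + 3.177×10^-4 + 3.320 + 1.567 + 0.1253 = 5.015 m·K/W
Q' = ΔT/ΣR = (8.4 °C − 19.6 °C)/5.015 = -2.233 W/m
From the inner boundary to the phenolic foam/cellular glass interface, ΣR_partial = 3.323 m·K/W.
T_interface = T_in − Q'·ΣR_partial = 8.4 °C − (-2.233)(3.323) = 15.8 °C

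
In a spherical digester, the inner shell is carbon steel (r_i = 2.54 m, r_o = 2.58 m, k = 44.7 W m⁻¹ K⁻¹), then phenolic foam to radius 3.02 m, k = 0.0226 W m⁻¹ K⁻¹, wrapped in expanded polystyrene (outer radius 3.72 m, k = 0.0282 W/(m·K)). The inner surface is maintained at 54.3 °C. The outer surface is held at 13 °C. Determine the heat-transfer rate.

Q = 110 W

Series thermal resistances, inner to outer:
  R_carbon steel = (1/2.54 − 1/2.58)/(4πk) = 0.006104/(4π·44.7) = 1.087×10^-5 K/W
  R_phenolic foam = (1/2.58 − 1/3.02)/(4πk) = 0.05647/(4π·0.0226) = 0.1988 K/W
  R_expanded polystyrene = (1/3.02 − 1/3.72)/(4πk) = 0.06231/(4π·0.0282) = 0.1758 K/W
ΣR = 1.087×10^-5 + 0.1988 + 0.1758 = 0.3746 K/W
Q = ΔT/ΣR = (54.3 °C − 13 °C)/0.3746 = 110 W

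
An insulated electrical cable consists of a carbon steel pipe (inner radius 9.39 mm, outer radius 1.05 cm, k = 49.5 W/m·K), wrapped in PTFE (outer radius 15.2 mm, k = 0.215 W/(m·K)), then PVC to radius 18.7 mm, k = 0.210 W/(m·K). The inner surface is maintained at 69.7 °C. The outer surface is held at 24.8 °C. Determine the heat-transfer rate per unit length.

Resistance network (inner→outer):
  R'_carbon steel = ln(0.0105/0.00939)/(2πk) = 0.1117/(2π·49.5) = 3.592×10^-4 m·K/W
  R'_PTFE = ln(0.0152/0.0105)/(2πk) = 0.3699/(2π·0.215) = 0.2738 m·K/W
  R'_PVC = ln(0.0187/0.0152)/(2πk) = 0.2072/(2π·0.210) = 0.1571 m·K/W
ΣR = 3.592×10^-4 + 0.2738 + 0.1571 = 0.4313 m·K/W
Q' = ΔT/ΣR = (69.7 °C − 24.8 °C)/0.4313 = 104 W/m

Q' = 104 W/m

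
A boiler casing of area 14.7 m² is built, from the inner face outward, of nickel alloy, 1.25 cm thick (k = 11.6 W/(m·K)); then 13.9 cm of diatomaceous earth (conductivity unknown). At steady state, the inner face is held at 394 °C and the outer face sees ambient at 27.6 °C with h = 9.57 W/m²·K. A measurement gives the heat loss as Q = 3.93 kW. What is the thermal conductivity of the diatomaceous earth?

k = 0.110 W/m·K

ΣR = ΔT/Q = |394 − 27.6|/3930 = 0.09323 K/W
Known resistances:
  R_nickel alloy = L/(kA) = 0.0125/(11.6·14.7) = 7.331×10^-5 K/W
  R_conv,out = 1/(hA) = 1/(9.57·14.7) = 0.007108 K/W
R_diatomaceous earth = ΣR − ΣR_known = 0.09323 − 0.007181 = 0.08605 K/W
L/(kA) = 0.08605 ⇒ k = 0.139/(0.08605·14.7) = 0.110 W/m·K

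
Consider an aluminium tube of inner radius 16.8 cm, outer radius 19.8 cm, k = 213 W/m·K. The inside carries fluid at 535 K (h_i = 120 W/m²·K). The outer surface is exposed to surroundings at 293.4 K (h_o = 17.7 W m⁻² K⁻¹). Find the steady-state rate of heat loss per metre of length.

Q' = 4.52 kW/m

Treat each layer as a resistance in series:
  R'_conv,in = 1/(2πr h) = 1/(2π·0.168·120) = 0.007895 m·K/W
  R'_aluminium = ln(0.198/0.168)/(2πk) = 0.1643/(2π·213) = 1.228×10^-4 m·K/W
  R'_conv,out = 1/(2πr h) = 1/(2π·0.198·17.7) = 0.04541 m·K/W
ΣR = 0.007895 + 1.228×10^-4 + 0.04541 = 0.05343 m·K/W
Q' = ΔT/ΣR = (535 K − 293.4 K)/0.05343 = 4520 W/m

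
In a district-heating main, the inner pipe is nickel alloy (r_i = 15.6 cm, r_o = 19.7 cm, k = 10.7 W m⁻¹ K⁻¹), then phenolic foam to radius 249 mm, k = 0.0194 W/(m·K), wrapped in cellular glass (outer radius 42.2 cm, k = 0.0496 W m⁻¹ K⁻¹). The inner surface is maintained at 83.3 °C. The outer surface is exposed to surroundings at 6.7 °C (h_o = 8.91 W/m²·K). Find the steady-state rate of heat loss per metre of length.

Q' = 20.9 W/m

Treat each layer as a resistance in series:
  R'_nickel alloy = ln(0.197/0.156)/(2πk) = 0.2333/(2π·10.7) = 0.003471 m·K/W
  R'_phenolic foam = ln(0.249/0.197)/(2πk) = 0.2342/(2π·0.0194) = 1.922 m·K/W
  R'_cellular glass = ln(0.422/0.249)/(2πk) = 0.5276/(2π·0.0496) = 1.693 m·K/W
  R'_conv,out = 1/(2πr h) = 1/(2π·0.422·8.91) = 0.04233 m·K/W
ΣR = 0.003471 + 1.922 + 1.693 + 0.04233 = 3.661 m·K/W
Q' = ΔT/ΣR = (83.3 °C − 6.7 °C)/3.661 = 20.9 W/m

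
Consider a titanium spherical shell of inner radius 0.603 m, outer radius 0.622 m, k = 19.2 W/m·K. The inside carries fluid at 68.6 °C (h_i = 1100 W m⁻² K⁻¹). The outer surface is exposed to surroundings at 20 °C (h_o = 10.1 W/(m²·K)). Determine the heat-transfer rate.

Q = 2340 W

Series thermal resistances, inner to outer:
  R_conv,in = 1/(4πr²h) = 1/(4π·0.603²·1100) = 1.990×10^-4 K/W
  R_titanium = (1/0.603 − 1/0.622)/(4πk) = 0.05066/(4π·19.2) = 2.100×10^-4 K/W
  R_conv,out = 1/(4πr²h) = 1/(4π·0.622²·10.1) = 0.02037 K/W
ΣR = 1.990×10^-4 + 2.100×10^-4 + 0.02037 = 0.02078 K/W
Q = ΔT/ΣR = (68.6 °C − 20 °C)/0.02078 = 2340 W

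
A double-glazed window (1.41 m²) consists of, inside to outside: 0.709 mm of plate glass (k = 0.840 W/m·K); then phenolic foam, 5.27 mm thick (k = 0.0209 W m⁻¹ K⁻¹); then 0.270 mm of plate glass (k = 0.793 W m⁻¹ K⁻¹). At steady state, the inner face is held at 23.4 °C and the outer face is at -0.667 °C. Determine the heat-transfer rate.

Q = 134 W

Resistance network (inner→outer):
  R_plate glass = L/(kA) = 7.09×10^-4/(0.840·1.41) = 5.986×10^-4 K/W
  R_phenolic foam = L/(kA) = 0.00527/(0.0209·1.41) = 0.1788 K/W
  R_plate glass = L/(kA) = 2.70×10^-4/(0.793·1.41) = 2.415×10^-4 K/W
ΣR = 5.986×10^-4 + 0.1788 + 2.415×10^-4 = 0.1796 K/W
Q = ΔT/ΣR = (23.4 °C − -0.667 °C)/0.1796 = 134 W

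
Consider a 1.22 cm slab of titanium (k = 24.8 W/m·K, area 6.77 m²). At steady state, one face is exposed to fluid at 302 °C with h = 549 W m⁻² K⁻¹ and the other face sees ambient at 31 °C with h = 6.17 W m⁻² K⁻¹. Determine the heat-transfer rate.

Q = 11200 W

Resistance network (inner→outer):
  R_conv,in = 1/(hA) = 1/(549·6.77) = 2.691×10^-4 K/W
  R_titanium = L/(kA) = 0.0122/(24.8·6.77) = 7.266×10^-5 K/W
  R_conv,out = 1/(hA) = 1/(6.17·6.77) = 0.02394 K/W
ΣR = 2.691×10^-4 + 7.266×10^-5 + 0.02394 = 0.02428 K/W
Q = ΔT/ΣR = (302 °C − 31 °C)/0.02428 = 11200 W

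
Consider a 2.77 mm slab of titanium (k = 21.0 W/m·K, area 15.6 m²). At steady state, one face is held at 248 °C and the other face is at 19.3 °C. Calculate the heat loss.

Q = 27000 kW

Q = kA·ΔT/L = 21.0 × 15.6 × |248 °C − 19.3 °C| / 0.00277 = 2.70×10^7 W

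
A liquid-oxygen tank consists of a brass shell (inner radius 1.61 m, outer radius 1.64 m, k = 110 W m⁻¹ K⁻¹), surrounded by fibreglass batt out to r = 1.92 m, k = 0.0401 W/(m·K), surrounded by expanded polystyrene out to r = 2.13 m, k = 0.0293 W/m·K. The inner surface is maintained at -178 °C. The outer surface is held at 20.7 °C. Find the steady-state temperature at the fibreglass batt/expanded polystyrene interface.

Resistance network (inner→outer):
  R_brass = (1/1.61 − 1/1.64)/(4πk) = 0.01136/(4π·110) = 8.220×10^-6 K/W
  R_fibreglass batt = (1/1.64 − 1/1.92)/(4πk) = 0.08892/(4π·0.0401) = 0.1765 K/W
  R_expanded polystyrene = (1/1.92 − 1/2.13)/(4πk) = 0.05135/(4π·0.0293) = 0.1395 K/W
ΣR = 8.220×10^-6 + 0.1765 + 0.1395 = 0.3160 K/W
Q = ΔT/ΣR = (-178 °C − 20.7 °C)/0.3160 = -628.8 W
From the inner boundary to the fibreglass batt/expanded polystyrene interface, ΣR_partial = 0.1765 K/W.
T_interface = T_in − Q·ΣR_partial = -178 °C − (-628.8)(0.1765) = -67.0 °C

T = -67.0 °C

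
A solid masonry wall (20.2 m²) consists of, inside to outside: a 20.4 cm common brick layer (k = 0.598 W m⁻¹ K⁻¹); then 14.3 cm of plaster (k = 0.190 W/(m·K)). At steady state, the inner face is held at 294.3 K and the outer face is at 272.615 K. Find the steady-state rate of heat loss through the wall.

Treat each layer as a resistance in series:
  R_common brick = L/(kA) = 0.204/(0.598·20.2) = 0.01689 K/W
  R_plaster = L/(kA) = 0.143/(0.190·20.2) = 0.03726 K/W
ΣR = 0.01689 + 0.03726 = 0.05415 K/W
Q = ΔT/ΣR = (294.3 K − 272.615 K)/0.05415 = 400 W

Q = 400 W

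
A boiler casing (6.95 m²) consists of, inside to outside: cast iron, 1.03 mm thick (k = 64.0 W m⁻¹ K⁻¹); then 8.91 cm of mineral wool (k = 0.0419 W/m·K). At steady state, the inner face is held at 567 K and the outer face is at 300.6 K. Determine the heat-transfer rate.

Q = 871 W

Resistance network (inner→outer):
  R_cast iron = L/(kA) = 0.00103/(64.0·6.95) = 2.316×10^-6 K/W
  R_mineral wool = L/(kA) = 0.0891/(0.0419·6.95) = 0.3060 K/W
ΣR = 2.316×10^-6 + 0.3060 = 0.3060 K/W
Q = ΔT/ΣR = (567 K − 300.6 K)/0.3060 = 871 W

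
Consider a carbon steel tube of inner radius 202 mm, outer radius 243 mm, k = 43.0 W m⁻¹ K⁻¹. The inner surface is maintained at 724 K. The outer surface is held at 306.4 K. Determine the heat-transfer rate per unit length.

Q' = 2πk·ΔT/ln(r₂/r₁) = 2π × 43.0 × 417.6 / ln(0.243/0.202) = 6.11×10^5 W/m

Q' = 611 kW/m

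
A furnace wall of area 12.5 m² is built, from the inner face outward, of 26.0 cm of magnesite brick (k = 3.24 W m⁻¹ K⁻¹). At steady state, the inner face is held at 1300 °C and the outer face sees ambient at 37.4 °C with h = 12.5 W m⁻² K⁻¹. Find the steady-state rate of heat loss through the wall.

Treat each layer as a resistance in series:
  R_magnesite brick = L/(kA) = 0.260/(3.24·12.5) = 0.006420 K/W
  R_conv,out = 1/(hA) = 1/(12.5·12.5) = 0.006400 K/W
ΣR = 0.006420 + 0.006400 = 0.01282 K/W
Q = ΔT/ΣR = (1300 °C − 37.4 °C)/0.01282 = 98500 W

Q = 98.5 kW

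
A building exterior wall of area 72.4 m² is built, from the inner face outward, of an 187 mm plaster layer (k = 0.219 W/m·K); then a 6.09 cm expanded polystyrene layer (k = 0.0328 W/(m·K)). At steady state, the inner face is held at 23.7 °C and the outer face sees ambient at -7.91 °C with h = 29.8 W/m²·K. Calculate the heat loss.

Resistance network (inner→outer):
  R_plaster = L/(kA) = 0.187/(0.219·72.4) = 0.01179 K/W
  R_expanded polystyrene = L/(kA) = 0.0609/(0.0328·72.4) = 0.02565 K/W
  R_conv,out = 1/(hA) = 1/(29.8·72.4) = 4.635×10^-4 K/W
ΣR = 0.01179 + 0.02565 + 4.635×10^-4 = 0.03790 K/W
Q = ΔT/ΣR = (23.7 °C − -7.91 °C)/0.03790 = 834 W

Q = 834 W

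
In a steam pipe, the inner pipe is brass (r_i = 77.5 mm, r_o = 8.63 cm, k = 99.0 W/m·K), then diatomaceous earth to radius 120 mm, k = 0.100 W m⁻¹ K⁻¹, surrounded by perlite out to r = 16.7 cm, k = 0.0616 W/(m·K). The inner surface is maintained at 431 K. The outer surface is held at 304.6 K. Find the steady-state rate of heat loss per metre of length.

Q' = 91.7 W/m

Treat each layer as a resistance in series:
  R'_brass = ln(0.0863/0.0775)/(2πk) = 0.1076/(2π·99.0) = 1.729×10^-4 m·K/W
  R'_diatomaceous earth = ln(0.120/0.0863)/(2πk) = 0.3297/(2π·0.100) = 0.5247 m·K/W
  R'_perlite = ln(0.167/0.120)/(2πk) = 0.3305/(2π·0.0616) = 0.8539 m·K/W
ΣR = 1.729×10^-4 + 0.5247 + 0.8539 = 1.379 m·K/W
Q' = ΔT/ΣR = (431 K − 304.6 K)/1.379 = 91.7 W/m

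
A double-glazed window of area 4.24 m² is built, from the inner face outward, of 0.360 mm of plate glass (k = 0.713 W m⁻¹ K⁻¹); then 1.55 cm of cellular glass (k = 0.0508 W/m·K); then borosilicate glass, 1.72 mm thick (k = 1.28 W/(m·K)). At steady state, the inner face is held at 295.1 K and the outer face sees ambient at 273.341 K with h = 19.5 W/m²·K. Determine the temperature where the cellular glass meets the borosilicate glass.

Series thermal resistances, inner to outer:
  R_plate glass = L/(kA) = 3.60×10^-4/(0.713·4.24) = 1.191×10^-4 K/W
  R_cellular glass = L/(kA) = 0.0155/(0.0508·4.24) = 0.07196 K/W
  R_borosilicate glass = L/(kA) = 0.00172/(1.28·4.24) = 3.169×10^-4 K/W
  R_conv,out = 1/(hA) = 1/(19.5·4.24) = 0.01209 K/W
ΣR = 1.191×10^-4 + 0.07196 + 3.169×10^-4 + 0.01209 = 0.08449 K/W
Q = ΔT/ΣR = (295.1 K − 273.341 K)/0.08449 = 257.5 W
From the inner boundary to the cellular glass/borosilicate glass interface, ΣR_partial = 0.07208 K/W.
T_interface = T_in − Q·ΣR_partial = 295.1 K − (257.5)(0.07208) = 276.54 K

T = 276.54 K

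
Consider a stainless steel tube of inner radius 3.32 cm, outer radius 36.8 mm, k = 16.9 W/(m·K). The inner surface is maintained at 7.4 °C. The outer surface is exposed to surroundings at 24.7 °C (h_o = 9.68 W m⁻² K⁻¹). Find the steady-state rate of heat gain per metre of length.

Q' = 38.6 W/m

Treat each layer as a resistance in series:
  R'_stainless steel = ln(0.0368/0.0332)/(2πk) = 0.1029/(2π·16.9) = 9.695×10^-4 m·K/W
  R'_conv,out = 1/(2πr h) = 1/(2π·0.0368·9.68) = 0.4468 m·K/W
ΣR = 9.695×10^-4 + 0.4468 = 0.4478 m·K/W
Q' = ΔT/ΣR = (7.4 °C − 24.7 °C)/0.4478 = -38.6 W/m
(Negative Q' ⇒ heat flows inward; heat gain = 38.6 W/m.)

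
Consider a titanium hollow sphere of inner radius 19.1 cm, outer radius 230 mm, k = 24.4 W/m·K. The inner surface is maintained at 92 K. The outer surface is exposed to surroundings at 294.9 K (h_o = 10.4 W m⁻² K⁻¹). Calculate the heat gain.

Series thermal resistances, inner to outer:
  R_titanium = (1/0.191 − 1/0.230)/(4πk) = 0.8878/(4π·24.4) = 0.002895 K/W
  R_conv,out = 1/(4πr²h) = 1/(4π·0.230²·10.4) = 0.1446 K/W
ΣR = 0.002895 + 0.1446 = 0.1475 K/W
Q = ΔT/ΣR = (92 K − 294.9 K)/0.1475 = -1380 W
(Negative Q ⇒ heat flows inward; heat gain = 1380 W.)

Q = 1380 W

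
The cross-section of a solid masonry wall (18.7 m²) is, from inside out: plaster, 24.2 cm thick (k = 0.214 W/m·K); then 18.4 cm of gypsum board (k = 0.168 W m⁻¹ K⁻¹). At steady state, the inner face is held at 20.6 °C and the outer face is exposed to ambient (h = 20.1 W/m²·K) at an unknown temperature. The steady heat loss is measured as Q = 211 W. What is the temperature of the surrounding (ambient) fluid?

Sum the resistances:
  R_plaster = L/(kA) = 0.242/(0.214·18.7) = 0.06047 K/W
  R_gypsum board = L/(kA) = 0.184/(0.168·18.7) = 0.05857 K/W
  R_conv,out = 1/(hA) = 1/(20.1·18.7) = 0.002660 K/W
ΣR = 0.1217 K/W
ΔT = Q·ΣR = 211 × 0.1217 = 25.68 K
Heat flows outward, so T_out = T_in − ΔT = 20.6 − 25.68 = -5.08 °C

T_out = -5.08 °C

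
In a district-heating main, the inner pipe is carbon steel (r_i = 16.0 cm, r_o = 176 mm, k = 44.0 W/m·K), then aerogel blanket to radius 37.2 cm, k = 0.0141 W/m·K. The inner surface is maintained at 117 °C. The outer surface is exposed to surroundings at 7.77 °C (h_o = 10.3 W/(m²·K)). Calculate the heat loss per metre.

Treat each layer as a resistance in series:
  R'_carbon steel = ln(0.176/0.160)/(2πk) = 0.09531/(2π·44.0) = 3.448×10^-4 m·K/W
  R'_aerogel blanket = ln(0.372/0.176)/(2πk) = 0.7484/(2π·0.0141) = 8.448 m·K/W
  R'_conv,out = 1/(2πr h) = 1/(2π·0.372·10.3) = 0.04154 m·K/W
ΣR = 3.448×10^-4 + 8.448 + 0.04154 = 8.490 m·K/W
Q' = ΔT/ΣR = (117 °C − 7.77 °C)/8.490 = 12.9 W/m

Q' = 12.9 W/m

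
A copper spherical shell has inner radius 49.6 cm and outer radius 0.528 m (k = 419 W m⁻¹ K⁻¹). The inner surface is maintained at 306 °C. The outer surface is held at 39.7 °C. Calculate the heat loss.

Q = 11500 kW

Q = 4πk·ΔT/(1/r₁ − 1/r₂) = 4π × 419 × 266.3 / (1/0.496 − 1/0.528) = 1.15×10^7 W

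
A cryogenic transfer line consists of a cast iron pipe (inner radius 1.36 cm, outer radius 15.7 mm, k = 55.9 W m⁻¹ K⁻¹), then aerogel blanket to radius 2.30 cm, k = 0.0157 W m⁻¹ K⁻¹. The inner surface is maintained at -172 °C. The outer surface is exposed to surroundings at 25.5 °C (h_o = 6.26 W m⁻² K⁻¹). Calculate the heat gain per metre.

Q' = 39.7 W/m

Treat each layer as a resistance in series:
  R'_cast iron = ln(0.0157/0.0136)/(2πk) = 0.1436/(2π·55.9) = 4.088×10^-4 m·K/W
  R'_aerogel blanket = ln(0.0230/0.0157)/(2πk) = 0.3818/(2π·0.0157) = 3.871 m·K/W
  R'_conv,out = 1/(2πr h) = 1/(2π·0.0230·6.26) = 1.105 m·K/W
ΣR = 4.088×10^-4 + 3.871 + 1.105 = 4.976 m·K/W
Q' = ΔT/ΣR = (-172 °C − 25.5 °C)/4.976 = -39.7 W/m
(Negative Q' ⇒ heat flows inward; heat gain = 39.7 W/m.)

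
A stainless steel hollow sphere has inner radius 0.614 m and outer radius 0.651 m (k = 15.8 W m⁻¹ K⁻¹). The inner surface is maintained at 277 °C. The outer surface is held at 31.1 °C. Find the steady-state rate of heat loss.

Q = 527 kW

Q = 4πk·ΔT/(1/r₁ − 1/r₂) = 4π × 15.8 × 245.9 / (1/0.614 − 1/0.651) = 5.27×10^5 W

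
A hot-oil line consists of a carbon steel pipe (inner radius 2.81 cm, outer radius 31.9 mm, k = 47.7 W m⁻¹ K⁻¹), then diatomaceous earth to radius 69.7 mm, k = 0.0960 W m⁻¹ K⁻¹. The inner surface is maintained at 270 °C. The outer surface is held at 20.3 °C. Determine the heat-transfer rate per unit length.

Treat each layer as a resistance in series:
  R'_carbon steel = ln(0.0319/0.0281)/(2πk) = 0.1268/(2π·47.7) = 4.232×10^-4 m·K/W
  R'_diatomaceous earth = ln(0.0697/0.0319)/(2πk) = 0.7816/(2π·0.0960) = 1.296 m·K/W
ΣR = 4.232×10^-4 + 1.296 = 1.296 m·K/W
Q' = ΔT/ΣR = (270 °C − 20.3 °C)/1.296 = 193 W/m

Q' = 193 W/m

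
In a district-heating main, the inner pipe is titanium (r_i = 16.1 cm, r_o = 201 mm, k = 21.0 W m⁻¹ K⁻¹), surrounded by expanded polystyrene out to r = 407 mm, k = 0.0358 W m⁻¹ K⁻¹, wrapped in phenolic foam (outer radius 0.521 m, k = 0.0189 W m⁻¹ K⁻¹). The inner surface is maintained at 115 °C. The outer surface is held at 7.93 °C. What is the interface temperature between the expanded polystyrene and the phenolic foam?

T = 50.6 °C

Resistance network (inner→outer):
  R'_titanium = ln(0.201/0.161)/(2πk) = 0.2219/(2π·21.0) = 0.001682 m·K/W
  R'_expanded polystyrene = ln(0.407/0.201)/(2πk) = 0.7055/(2π·0.0358) = 3.136 m·K/W
  R'_phenolic foam = ln(0.521/0.407)/(2πk) = 0.2469/(2π·0.0189) = 2.079 m·K/W
ΣR = 0.001682 + 3.136 + 2.079 = 5.217 m·K/W
Q' = ΔT/ΣR = (115 °C − 7.93 °C)/5.217 = 20.52 W/m
From the inner boundary to the expanded polystyrene/phenolic foam interface, ΣR_partial = 3.138 m·K/W.
T_interface = T_in − Q'·ΣR_partial = 115 °C − (20.52)(3.138) = 50.6 °C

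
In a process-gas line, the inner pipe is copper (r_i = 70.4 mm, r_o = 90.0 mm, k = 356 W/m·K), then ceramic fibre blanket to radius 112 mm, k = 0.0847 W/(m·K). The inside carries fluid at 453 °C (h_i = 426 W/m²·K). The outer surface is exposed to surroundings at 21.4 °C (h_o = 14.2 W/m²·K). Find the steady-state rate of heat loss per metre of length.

Q' = 836 W/m

Series thermal resistances, inner to outer:
  R'_conv,in = 1/(2πr h) = 1/(2π·0.0704·426) = 0.005307 m·K/W
  R'_copper = ln(0.0900/0.0704)/(2πk) = 0.2456/(2π·356) = 1.098×10^-4 m·K/W
  R'_ceramic fibre blanket = ln(0.112/0.0900)/(2πk) = 0.2187/(2π·0.0847) = 0.4109 m·K/W
  R'_conv,out = 1/(2πr h) = 1/(2π·0.112·14.2) = 0.1001 m·K/W
ΣR = 0.005307 + 1.098×10^-4 + 0.4109 + 0.1001 = 0.5164 m·K/W
Q' = ΔT/ΣR = (453 °C − 21.4 °C)/0.5164 = 836 W/m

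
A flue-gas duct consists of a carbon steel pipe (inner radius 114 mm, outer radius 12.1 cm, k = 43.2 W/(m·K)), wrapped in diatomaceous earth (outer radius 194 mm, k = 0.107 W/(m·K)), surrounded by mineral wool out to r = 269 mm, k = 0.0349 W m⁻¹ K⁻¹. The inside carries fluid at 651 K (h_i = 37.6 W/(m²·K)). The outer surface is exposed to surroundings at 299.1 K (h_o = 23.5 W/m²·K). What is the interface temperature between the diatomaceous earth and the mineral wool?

Resistance network (inner→outer):
  R'_conv,in = 1/(2πr h) = 1/(2π·0.114·37.6) = 0.03713 m·K/W
  R'_carbon steel = ln(0.121/0.114)/(2πk) = 0.05959/(2π·43.2) = 2.195×10^-4 m·K/W
  R'_diatomaceous earth = ln(0.194/0.121)/(2πk) = 0.4721/(2π·0.107) = 0.7022 m·K/W
  R'_mineral wool = ln(0.269/0.194)/(2πk) = 0.3269/(2π·0.0349) = 1.491 m·K/W
  R'_conv,out = 1/(2πr h) = 1/(2π·0.269·23.5) = 0.02518 m·K/W
ΣR = 0.03713 + 2.195×10^-4 + 0.7022 + 1.491 + 0.02518 = 2.256 m·K/W
Q' = ΔT/ΣR = (651 K − 299.1 K)/2.256 = 156.0 W/m
From the inner boundary to the diatomaceous earth/mineral wool interface, ΣR_partial = 0.7395 m·K/W.
T_interface = T_in − Q'·ΣR_partial = 651 K − (156.0)(0.7395) = 536 K

T = 536 K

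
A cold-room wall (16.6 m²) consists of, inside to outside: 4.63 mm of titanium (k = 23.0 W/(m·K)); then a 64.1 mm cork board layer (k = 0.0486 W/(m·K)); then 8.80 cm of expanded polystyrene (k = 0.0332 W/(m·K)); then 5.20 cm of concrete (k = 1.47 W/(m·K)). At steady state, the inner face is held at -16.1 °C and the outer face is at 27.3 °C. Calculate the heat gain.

Q = 180 W

Series thermal resistances, inner to outer:
  R_titanium = L/(kA) = 0.00463/(23.0·16.6) = 1.213×10^-5 K/W
  R_cork board = L/(kA) = 0.0641/(0.0486·16.6) = 0.07945 K/W
  R_expanded polystyrene = L/(kA) = 0.0880/(0.0332·16.6) = 0.1597 K/W
  R_concrete = L/(kA) = 0.0520/(1.47·16.6) = 0.002131 K/W
ΣR = 1.213×10^-5 + 0.07945 + 0.1597 + 0.002131 = 0.2413 K/W
Q = ΔT/ΣR = (-16.1 °C − 27.3 °C)/0.2413 = -180 W
(Negative Q ⇒ heat flows inward; heat gain = 180 W.)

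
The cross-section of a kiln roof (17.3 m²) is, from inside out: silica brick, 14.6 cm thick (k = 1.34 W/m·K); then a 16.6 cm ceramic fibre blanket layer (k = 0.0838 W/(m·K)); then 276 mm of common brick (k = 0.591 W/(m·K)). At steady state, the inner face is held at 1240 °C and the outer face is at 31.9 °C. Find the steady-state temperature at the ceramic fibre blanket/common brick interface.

Resistance network (inner→outer):
  R_silica brick = L/(kA) = 0.146/(1.34·17.3) = 0.006298 K/W
  R_ceramic fibre blanket = L/(kA) = 0.166/(0.0838·17.3) = 0.1145 K/W
  R_common brick = L/(kA) = 0.276/(0.591·17.3) = 0.02699 K/W
ΣR = 0.006298 + 0.1145 + 0.02699 = 0.1478 K/W
Q = ΔT/ΣR = (1240 °C − 31.9 °C)/0.1478 = 8174 W
From the inner boundary to the ceramic fibre blanket/common brick interface, ΣR_partial = 0.1208 K/W.
T_interface = T_in − Q·ΣR_partial = 1240 °C − (8174)(0.1208) = 253 °C

T = 253 °C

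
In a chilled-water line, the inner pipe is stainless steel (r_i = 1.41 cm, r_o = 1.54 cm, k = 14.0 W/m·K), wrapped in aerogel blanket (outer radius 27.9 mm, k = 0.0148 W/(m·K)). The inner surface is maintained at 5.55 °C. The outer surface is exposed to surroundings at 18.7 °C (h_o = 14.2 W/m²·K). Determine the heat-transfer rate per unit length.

Treat each layer as a resistance in series:
  R'_stainless steel = ln(0.0154/0.0141)/(2πk) = 0.08819/(2π·14.0) = 0.001003 m·K/W
  R'_aerogel blanket = ln(0.0279/0.0154)/(2πk) = 0.5943/(2π·0.0148) = 6.390 m·K/W
  R'_conv,out = 1/(2πr h) = 1/(2π·0.0279·14.2) = 0.4017 m·K/W
ΣR = 0.001003 + 6.390 + 0.4017 = 6.793 m·K/W
Q' = ΔT/ΣR = (5.55 °C − 18.7 °C)/6.793 = -1.94 W/m
(Negative Q' ⇒ heat flows inward; heat gain = 1.94 W/m.)

Q' = 1.94 W/m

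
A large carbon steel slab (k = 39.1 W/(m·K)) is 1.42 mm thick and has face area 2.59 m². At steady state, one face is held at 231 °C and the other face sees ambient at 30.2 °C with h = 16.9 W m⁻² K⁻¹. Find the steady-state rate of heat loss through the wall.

Series thermal resistances, inner to outer:
  R_carbon steel = L/(kA) = 0.00142/(39.1·2.59) = 1.402×10^-5 K/W
  R_conv,out = 1/(hA) = 1/(16.9·2.59) = 0.02285 K/W
ΣR = 1.402×10^-5 + 0.02285 = 0.02286 K/W
Q = ΔT/ΣR = (231 °C − 30.2 °C)/0.02286 = 8780 W

Q = 8.78 kW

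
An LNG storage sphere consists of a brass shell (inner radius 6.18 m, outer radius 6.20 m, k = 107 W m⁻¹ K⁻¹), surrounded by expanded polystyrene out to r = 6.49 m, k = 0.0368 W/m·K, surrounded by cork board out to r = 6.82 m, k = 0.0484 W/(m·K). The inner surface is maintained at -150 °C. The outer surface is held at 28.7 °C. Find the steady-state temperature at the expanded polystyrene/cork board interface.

T = -50.0 °C

Resistance network (inner→outer):
  R_brass = (1/6.18 − 1/6.20)/(4πk) = 5.220×10^-4/(4π·107) = 3.882×10^-7 K/W
  R_expanded polystyrene = (1/6.20 − 1/6.49)/(4πk) = 0.007207/(4π·0.0368) = 0.01558 K/W
  R_cork board = (1/6.49 − 1/6.82)/(4πk) = 0.007456/(4π·0.0484) = 0.01226 K/W
ΣR = 3.882×10^-7 + 0.01558 + 0.01226 = 0.02784 K/W
Q = ΔT/ΣR = (-150 °C − 28.7 °C)/0.02784 = -6419 W
From the inner boundary to the expanded polystyrene/cork board interface, ΣR_partial = 0.01558 K/W.
T_interface = T_in − Q·ΣR_partial = -150 °C − (-6419)(0.01558) = -50.0 °C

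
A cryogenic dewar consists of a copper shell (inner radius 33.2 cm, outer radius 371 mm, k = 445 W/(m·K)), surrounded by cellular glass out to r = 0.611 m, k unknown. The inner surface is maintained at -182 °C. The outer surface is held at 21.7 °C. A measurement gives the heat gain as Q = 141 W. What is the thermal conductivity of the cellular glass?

ΣR = ΔT/Q = |-182 − 21.7|/141 = 1.445 K/W
Known resistances:
  R_copper = (1/0.332 − 1/0.371)/(4πk) = 0.3166/(4π·445) = 5.662×10^-5 K/W
R_cellular glass = ΣR − ΣR_known = 1.445 − 5.662×10^-5 = 1.445 K/W
(1/r₁−1/r₂)/(4πk) = 1.445 ⇒ k = 1.059/(4π·1.445) = 0.0583 W/m·K

k = 0.0583 W/m·K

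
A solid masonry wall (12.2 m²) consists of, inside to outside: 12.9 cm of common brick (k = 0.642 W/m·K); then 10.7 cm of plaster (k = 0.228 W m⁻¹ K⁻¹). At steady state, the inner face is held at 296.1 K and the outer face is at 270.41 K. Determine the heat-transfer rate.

Q = 468 W

Series thermal resistances, inner to outer:
  R_common brick = L/(kA) = 0.129/(0.642·12.2) = 0.01647 K/W
  R_plaster = L/(kA) = 0.107/(0.228·12.2) = 0.03847 K/W
ΣR = 0.01647 + 0.03847 = 0.05494 K/W
Q = ΔT/ΣR = (296.1 K − 270.41 K)/0.05494 = 468 W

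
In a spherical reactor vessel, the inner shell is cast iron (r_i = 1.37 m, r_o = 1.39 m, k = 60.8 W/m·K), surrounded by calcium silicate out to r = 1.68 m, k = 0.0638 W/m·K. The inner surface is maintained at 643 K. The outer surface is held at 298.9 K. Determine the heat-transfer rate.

Q = 2.22 kW

Resistance network (inner→outer):
  R_cast iron = (1/1.37 − 1/1.39)/(4πk) = 0.01050/(4π·60.8) = 1.375×10^-5 K/W
  R_calcium silicate = (1/1.39 − 1/1.68)/(4πk) = 0.1242/(4π·0.0638) = 0.1549 K/W
ΣR = 1.375×10^-5 + 0.1549 = 0.1549 K/W
Q = ΔT/ΣR = (643 K − 298.9 K)/0.1549 = 2220 W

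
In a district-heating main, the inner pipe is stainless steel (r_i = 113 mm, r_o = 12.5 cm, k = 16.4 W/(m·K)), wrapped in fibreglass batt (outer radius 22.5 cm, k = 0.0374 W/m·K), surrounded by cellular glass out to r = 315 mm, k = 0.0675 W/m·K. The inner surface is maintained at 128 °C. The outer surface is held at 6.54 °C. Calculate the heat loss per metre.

Resistance network (inner→outer):
  R'_stainless steel = ln(0.125/0.113)/(2πk) = 0.1009/(2π·16.4) = 9.794×10^-4 m·K/W
  R'_fibreglass batt = ln(0.225/0.125)/(2πk) = 0.5878/(2π·0.0374) = 2.501 m·K/W
  R'_cellular glass = ln(0.315/0.225)/(2πk) = 0.3365/(2π·0.0675) = 0.7934 m·K/W
ΣR = 9.794×10^-4 + 2.501 + 0.7934 = 3.295 m·K/W
Q' = ΔT/ΣR = (128 °C − 6.54 °C)/3.295 = 36.9 W/m

Q' = 36.9 W/m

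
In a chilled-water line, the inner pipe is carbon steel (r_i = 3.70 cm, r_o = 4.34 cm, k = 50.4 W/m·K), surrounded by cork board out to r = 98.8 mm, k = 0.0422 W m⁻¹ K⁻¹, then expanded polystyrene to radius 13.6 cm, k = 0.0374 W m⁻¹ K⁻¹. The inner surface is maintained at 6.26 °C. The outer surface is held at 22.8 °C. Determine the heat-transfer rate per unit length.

Q' = 3.71 W/m

Treat each layer as a resistance in series:
  R'_carbon steel = ln(0.0434/0.0370)/(2πk) = 0.1595/(2π·50.4) = 5.038×10^-4 m·K/W
  R'_cork board = ln(0.0988/0.0434)/(2πk) = 0.8226/(2π·0.0422) = 3.103 m·K/W
  R'_expanded polystyrene = ln(0.136/0.0988)/(2πk) = 0.3196/(2π·0.0374) = 1.360 m·K/W
ΣR = 5.038×10^-4 + 3.103 + 1.360 = 4.464 m·K/W
Q' = ΔT/ΣR = (6.26 °C − 22.8 °C)/4.464 = -3.71 W/m
(Negative Q' ⇒ heat flows inward; heat gain = 3.71 W/m.)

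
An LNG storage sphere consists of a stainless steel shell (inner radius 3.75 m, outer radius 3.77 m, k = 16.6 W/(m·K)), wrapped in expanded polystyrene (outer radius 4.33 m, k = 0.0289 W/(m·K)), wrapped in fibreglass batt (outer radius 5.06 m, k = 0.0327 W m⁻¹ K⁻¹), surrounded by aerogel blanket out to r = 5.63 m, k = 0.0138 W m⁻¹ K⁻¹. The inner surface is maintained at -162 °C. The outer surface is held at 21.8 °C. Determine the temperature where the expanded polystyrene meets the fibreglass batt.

Series thermal resistances, inner to outer:
  R_stainless steel = (1/3.75 − 1/3.77)/(4πk) = 0.001415/(4π·16.6) = 6.782×10^-6 K/W
  R_expanded polystyrene = (1/3.77 − 1/4.33)/(4πk) = 0.03431/(4π·0.0289) = 0.09446 K/W
  R_fibreglass batt = (1/4.33 − 1/5.06)/(4πk) = 0.03332/(4π·0.0327) = 0.08108 K/W
  R_aerogel blanket = (1/5.06 − 1/5.63)/(4πk) = 0.02001/(4π·0.0138) = 0.1154 K/W
ΣR = 6.782×10^-6 + 0.09446 + 0.08108 + 0.1154 = 0.2909 K/W
Q = ΔT/ΣR = (-162 °C − 21.8 °C)/0.2909 = -631.8 W
From the inner boundary to the expanded polystyrene/fibreglass batt interface, ΣR_partial = 0.09447 K/W.
T_interface = T_in − Q·ΣR_partial = -162 °C − (-631.8)(0.09447) = -102 °C

T = -102 °C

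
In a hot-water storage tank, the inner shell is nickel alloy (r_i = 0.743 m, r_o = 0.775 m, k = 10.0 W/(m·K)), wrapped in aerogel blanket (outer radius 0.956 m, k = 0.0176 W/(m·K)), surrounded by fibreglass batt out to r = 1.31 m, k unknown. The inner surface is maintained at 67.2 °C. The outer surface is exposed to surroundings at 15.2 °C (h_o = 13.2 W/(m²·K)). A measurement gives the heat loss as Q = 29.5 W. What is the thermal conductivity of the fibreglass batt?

ΣR = ΔT/Q = |67.2 − 15.2|/29.5 = 1.763 K/W
Known resistances:
  R_nickel alloy = (1/0.743 − 1/0.775)/(4πk) = 0.05557/(4π·10.0) = 4.422×10^-4 K/W
  R_aerogel blanket = (1/0.775 − 1/0.956)/(4πk) = 0.2443/(4π·0.0176) = 1.105 K/W
  R_conv,out = 1/(4πr²h) = 1/(4π·1.31²·13.2) = 0.003513 K/W
R_fibreglass batt = ΣR − ΣR_known = 1.763 − 1.109 = 0.6540 K/W
(1/r₁−1/r₂)/(4πk) = 0.6540 ⇒ k = 0.2827/(4π·0.6540) = 0.0344 W/m·K

k = 0.0344 W/m·K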